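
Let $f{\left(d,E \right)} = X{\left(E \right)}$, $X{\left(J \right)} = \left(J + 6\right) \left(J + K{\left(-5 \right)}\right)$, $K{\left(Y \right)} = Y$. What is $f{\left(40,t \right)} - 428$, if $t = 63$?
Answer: $3574$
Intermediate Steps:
$X{\left(J \right)} = \left(-5 + J\right) \left(6 + J\right)$ ($X{\left(J \right)} = \left(J + 6\right) \left(J - 5\right) = \left(6 + J\right) \left(-5 + J\right) = \left(-5 + J\right) \left(6 + J\right)$)
$f{\left(d,E \right)} = -30 + E + E^{2}$
$f{\left(40,t \right)} - 428 = \left(-30 + 63 + 63^{2}\right) - 428 = \left(-30 + 63 + 3969\right) - 428 = 4002 - 428 = 3574$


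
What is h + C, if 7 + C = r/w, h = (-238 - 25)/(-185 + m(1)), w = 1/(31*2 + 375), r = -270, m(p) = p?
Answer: -21711185/184 ≈ -1.1800e+5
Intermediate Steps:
w = 1/437 (w = 1/(62 + 375) = 1/437 ≈ 0.0022883)
h = 263/184 (h = (-238 - 25)/(-185 + 1) = -263/(-184) = -263*(-1/184) = 263/184 ≈ 1.4293)
C = -117997 (C = -7 - 270/1/437 = -7 - 270*437 = -7 - 117990 = -117997)
h + C = 263/184 - 117997 = -21711185/184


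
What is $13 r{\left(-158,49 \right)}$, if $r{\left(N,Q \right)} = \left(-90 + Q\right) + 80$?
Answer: $507$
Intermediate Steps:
$r{\left(N,Q \right)} = -10 + Q$
$13 r{\left(-158,49 \right)} = 13 \left(-10 + 49\right) = 13 \cdot 39 = 507$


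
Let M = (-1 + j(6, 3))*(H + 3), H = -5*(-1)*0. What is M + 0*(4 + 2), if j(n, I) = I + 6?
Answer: 24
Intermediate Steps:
H = 0 (H = 5*0 = 0)
j(n, I) = 6 + I
M = 24 (M = (-1 + (6 + 3))*(0 + 3) = (-1 + 9)*3 = 8*3 = 24)
M + 0*(4 + 2) = 24 + 0*(4 + 2) = 24 + 0*6 = 24 + 0 = 24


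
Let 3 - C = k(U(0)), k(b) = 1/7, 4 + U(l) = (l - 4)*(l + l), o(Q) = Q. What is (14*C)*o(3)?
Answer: 120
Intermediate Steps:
U(l) = -4 + 2*l*(-4 + l) (U(l) = -4 + (l - 4)*(l + l) = -4 + (-4 + l)*(2*l) = -4 + 2*l*(-4 + l))
k(b) = ⅐
C = 20/7 (C = 3 - 1*⅐ = 3 - ⅐ = 20/7 ≈ 2.8571)
(14*C)*o(3) = (14*(20/7))*3 = 40*3 = 120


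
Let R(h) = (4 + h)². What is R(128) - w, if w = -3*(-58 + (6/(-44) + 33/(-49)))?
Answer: 18592881/1078 ≈ 17248.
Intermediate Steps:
w = 190191/1078 (w = -3*(-58 + (6*(-1/44) + 33*(-1/49))) = -3*(-58 + (-3/22 - 33/49)) = -3*(-58 - 873/1078) = -3*(-63397/1078) = 190191/1078 ≈ 176.43)
R(128) - w = (4 + 128)² - 1*190191/1078 = 132² - 190191/1078 = 17424 - 190191/1078 = 18592881/1078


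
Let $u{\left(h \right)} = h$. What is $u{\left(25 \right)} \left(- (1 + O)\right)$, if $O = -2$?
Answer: $25$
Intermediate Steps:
$u{\left(25 \right)} \left(- (1 + O)\right) = 25 \left(- (1 - 2)\right) = 25 \left(\left(-1\right) \left(-1\right)\right) = 25 \cdot 1 = 25$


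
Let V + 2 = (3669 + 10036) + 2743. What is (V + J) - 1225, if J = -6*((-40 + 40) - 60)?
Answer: 15581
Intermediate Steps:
V = 16446 (V = -2 + ((3669 + 10036) + 2743) = -2 + (13705 + 2743) = -2 + 16448 = 16446)
J = 360 (J = -6*(0 - 60) = -6*(-60) = 360)
(V + J) - 1225 = (16446 + 360) - 1225 = 16806 - 1225 = 15581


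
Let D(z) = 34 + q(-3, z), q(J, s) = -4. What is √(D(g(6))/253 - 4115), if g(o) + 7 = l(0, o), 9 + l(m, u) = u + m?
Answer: I*√263389445/253 ≈ 64.147*I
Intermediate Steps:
l(m, u) = -9 + m + u (l(m, u) = -9 + (u + m) = -9 + (m + u) = -9 + m + u)
g(o) = -16 + o (g(o) = -7 + (-9 + 0 + o) = -7 + (-9 + o) = -16 + o)
D(z) = 30 (D(z) = 34 - 4 = 30)
√(D(g(6))/253 - 4115) = √(30/253 - 4115) = √(-1041065/253) = I*√263389445/253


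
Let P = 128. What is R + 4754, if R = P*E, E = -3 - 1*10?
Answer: 3090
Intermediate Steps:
E = -13 (E = -3 - 10 = -13)
R = -1664 (R = 128*(-13) = -1664)
R + 4754 = -1664 + 4754 = 3090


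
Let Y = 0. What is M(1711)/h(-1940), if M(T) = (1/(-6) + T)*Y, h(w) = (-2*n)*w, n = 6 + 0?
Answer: 0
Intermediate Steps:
n = 6
h(w) = -12*w (h(w) = (-2*6)*w = -12*w)
M(T) = 0 (M(T) = (1/(-6) + T)*0 = (-1/6 + T)*0 = 0)
M(1711)/h(-1940) = 0/((-12*(-1940))) = 0/23280 = 0*(1/23280) = 0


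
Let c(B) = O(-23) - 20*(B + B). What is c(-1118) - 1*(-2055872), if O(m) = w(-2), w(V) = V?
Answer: 2100590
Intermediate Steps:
O(m) = -2
c(B) = -2 - 40*B (c(B) = -2 - 20*(B + B) = -2 - 40*B)
c(-1118) - 1*(-2055872) = (-2 - 40*(-1118)) - 1*(-2055872) = (-2 + 44720) + 2055872 = 44718 + 2055872 = 2100590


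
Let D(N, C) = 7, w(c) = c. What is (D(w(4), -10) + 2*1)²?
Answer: 81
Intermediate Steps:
(D(w(4), -10) + 2*1)² = (7 + 2*1)² = (7 + 2)² = 9² = 81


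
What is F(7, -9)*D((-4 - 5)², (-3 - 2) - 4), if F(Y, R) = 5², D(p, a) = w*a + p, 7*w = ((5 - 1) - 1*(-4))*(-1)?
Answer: 15975/7 ≈ 2282.1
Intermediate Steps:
w = -8/7 (w = (((5 - 1) - 1*(-4))*(-1))/7 = ((4 + 4)*(-1))/7 = (8*(-1))/7 = (⅐)*(-8) = -8/7 ≈ -1.1429)
D(p, a) = p - 8*a/7 (D(p, a) = -8*a/7 + p = p - 8*a/7)
F(Y, R) = 25
F(7, -9)*D((-4 - 5)², (-3 - 2) - 4) = 25*((-4 - 5)² - 8*((-3 - 2) - 4)/7) = 25*((-9)² - 8*(-5 - 4)/7) = 25*(81 - 8/7*(-9)) = 25*(81 + 72/7) = 25*(639/7) = 15975/7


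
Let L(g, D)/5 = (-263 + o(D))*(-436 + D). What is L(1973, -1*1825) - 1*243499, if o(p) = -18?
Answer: 2933206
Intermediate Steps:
L(g, D) = 612580 - 1405*D (L(g, D) = 5*((-263 - 18)*(-436 + D)) = 5*(-281*(-436 + D)) = 5*(122516 - 281*D) = 612580 - 1405*D)
L(1973, -1*1825) - 1*243499 = (612580 - (-1405)*1825) - 1*243499 = (612580 - 1405*(-1825)) - 243499 = (612580 + 2564125) - 243499 = 3176705 - 243499 = 2933206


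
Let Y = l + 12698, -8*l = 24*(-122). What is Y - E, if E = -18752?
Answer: 31816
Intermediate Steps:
l = 366 (l = -3*(-122) = -⅛*(-2928) = 366)
Y = 13064 (Y = 366 + 12698 = 13064)
Y - E = 13064 - 1*(-18752) = 13064 + 18752 = 31816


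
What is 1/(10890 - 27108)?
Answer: -1/16218 ≈ -6.1660e-5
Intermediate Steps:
1/(10890 - 27108) = 1/(-16218) = -1/16218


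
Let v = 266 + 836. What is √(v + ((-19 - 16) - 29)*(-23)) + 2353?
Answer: 2353 + 3*√286 ≈ 2403.7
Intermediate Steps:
v = 1102
√(v + ((-19 - 16) - 29)*(-23)) + 2353 = √(1102 + ((-19 - 16) - 29)*(-23)) + 2353 = √(1102 + (-35 - 29)*(-23)) + 2353 = √(1102 - 64*(-23)) + 2353 = √(1102 + 1472) + 2353 = √2574 + 2353 = 3*√286 + 2353 = 2353 + 3*√286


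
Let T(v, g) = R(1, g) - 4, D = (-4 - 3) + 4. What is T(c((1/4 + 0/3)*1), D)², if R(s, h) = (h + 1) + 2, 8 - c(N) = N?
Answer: 16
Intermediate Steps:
D = -3 (D = -7 + 4 = -3)
c(N) = 8 - N
R(s, h) = 3 + h (R(s, h) = (1 + h) + 2 = 3 + h)
T(v, g) = -1 + g (T(v, g) = (3 + g) - 4 = -1 + g)
T(c((1/4 + 0/3)*1), D)² = (-1 - 3)² = (-4)² = 16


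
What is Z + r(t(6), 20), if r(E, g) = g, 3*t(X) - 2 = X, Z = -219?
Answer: -199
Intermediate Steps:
t(X) = ⅔ + X/3
Z + r(t(6), 20) = -219 + 20 = -199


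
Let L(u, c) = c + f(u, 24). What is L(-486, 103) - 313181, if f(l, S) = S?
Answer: -313054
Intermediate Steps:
L(u, c) = 24 + c (L(u, c) = c + 24 = 24 + c)
L(-486, 103) - 313181 = (24 + 103) - 313181 = 127 - 313181 = -313054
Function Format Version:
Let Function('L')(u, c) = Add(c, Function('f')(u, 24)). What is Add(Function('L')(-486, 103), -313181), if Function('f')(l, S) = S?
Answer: -313054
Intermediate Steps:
Function('L')(u, c) = Add(24, c) (Function('L')(u, c) = Add(c, 24) = Add(24, c))
Add(Function('L')(-486, 103), -313181) = Add(Add(24, 103), -313181) = Add(127, -313181) = -313054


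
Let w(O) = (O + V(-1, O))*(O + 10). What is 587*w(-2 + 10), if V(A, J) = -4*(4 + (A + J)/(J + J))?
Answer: -206037/2 ≈ -1.0302e+5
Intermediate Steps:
V(A, J) = -16 - 2*(A + J)/J (V(A, J) = -4*(4 + (A + J)/((2*J))) = -4*(4 + (A + J)*(1/(2*J))) = -4*(4 + (A + J)/(2*J)) = -16 - 2*(A + J)/J)
w(O) = (10 + O)*(-18 + O + 2/O) (w(O) = (O + (-18 - 2*(-1)/O))*(O + 10) = (O + (-18 + 2/O))*(10 + O) = (-18 + O + 2/O)*(10 + O) = (10 + O)*(-18 + O + 2/O))
587*w(-2 + 10) = 587*(-178 + (-2 + 10)² - 8*(-2 + 10) + 20/(-2 + 10)) = 587*(-178 + 8² - 8*8 + 20/8) = 587*(-178 + 64 - 64 + 20*(⅛)) = 587*(-178 + 64 - 64 + 5/2) = 587*(-351/2) = -206037/2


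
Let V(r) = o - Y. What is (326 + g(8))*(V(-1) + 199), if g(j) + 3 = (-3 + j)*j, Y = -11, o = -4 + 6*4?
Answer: 83490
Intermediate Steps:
o = 20 (o = -4 + 24 = 20)
g(j) = -3 + j*(-3 + j) (g(j) = -3 + (-3 + j)*j = -3 + j*(-3 + j))
V(r) = 31 (V(r) = 20 - 1*(-11) = 20 + 11 = 31)
(326 + g(8))*(V(-1) + 199) = (326 + (-3 + 8² - 3*8))*(31 + 199) = (326 + (-3 + 64 - 24))*230 = (326 + 37)*230 = 363*230 = 83490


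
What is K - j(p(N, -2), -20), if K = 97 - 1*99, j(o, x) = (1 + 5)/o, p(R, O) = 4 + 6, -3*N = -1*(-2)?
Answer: -13/5 ≈ -2.6000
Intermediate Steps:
N = -⅔ (N = -(-1)*(-2)/3 = -⅓*2 = -⅔ ≈ -0.66667)
p(R, O) = 10
j(o, x) = 6/o
K = -2 (K = 97 - 99 = -2)
K - j(p(N, -2), -20) = -2 - 6/10 = -2 - 1*⅗ = -2 - ⅗ = -13/5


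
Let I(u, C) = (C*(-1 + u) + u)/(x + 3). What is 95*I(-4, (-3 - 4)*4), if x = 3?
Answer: 6460/3 ≈ 2153.3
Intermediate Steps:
I(u, C) = u/6 + C*(-1 + u)/6 (I(u, C) = (C*(-1 + u) + u)/(3 + 3) = (u + C*(-1 + u))/6 = (u + C*(-1 + u))*(1/6) = u/6 + C*(-1 + u)/6)
95*I(-4, (-3 - 4)*4) = 95*(-(-3 - 4)*4/6 + (1/6)*(-4) + (1/6)*((-3 - 4)*4)*(-4)) = 95*(-(-7)*4/6 - 2/3 + (1/6)*(-7*4)*(-4)) = 95*(-1/6*(-28) - 2/3 + (1/6)*(-28)*(-4)) = 95*(14/3 - 2/3 + 56/3) = 95*(68/3) = 6460/3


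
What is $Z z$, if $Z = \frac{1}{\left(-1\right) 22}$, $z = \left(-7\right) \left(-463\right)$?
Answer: $- \frac{3241}{22} \approx -147.32$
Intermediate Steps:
$z = 3241$
$Z = - \frac{1}{22}$ ($Z = \frac{1}{-22} = - \frac{1}{22} \approx -0.045455$)
$Z z = \left(- \frac{1}{22}\right) 3241 = - \frac{3241}{22}$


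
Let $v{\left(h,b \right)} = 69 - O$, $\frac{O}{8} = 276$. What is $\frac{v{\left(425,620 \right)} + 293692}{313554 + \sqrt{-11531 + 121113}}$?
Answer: $\frac{45708804681}{49158000667} - \frac{291553 \sqrt{109582}}{98316001334} \approx 0.92885$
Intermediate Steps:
$O = 2208$ ($O = 8 \cdot 276 = 2208$)
$v{\left(h,b \right)} = -2139$ ($v{\left(h,b \right)} = 69 - 2208 = -2139$)
$\frac{v{\left(425,620 \right)} + 293692}{313554 + \sqrt{-11531 + 121113}} = \frac{-2139 + 293692}{313554 + \sqrt{-11531 + 121113}} = \frac{291553}{313554 + \sqrt{109582}}$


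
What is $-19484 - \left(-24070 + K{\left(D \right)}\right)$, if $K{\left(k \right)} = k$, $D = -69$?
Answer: $4655$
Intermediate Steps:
$-19484 - \left(-24070 + K{\left(D \right)}\right) = -19484 + \left(24070 - -69\right) = -19484 + \left(24070 + 69\right) = -19484 + 24139 = 4655$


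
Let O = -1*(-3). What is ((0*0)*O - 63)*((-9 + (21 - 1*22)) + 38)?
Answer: -1764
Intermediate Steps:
O = 3
((0*0)*O - 63)*((-9 + (21 - 1*22)) + 38) = ((0*0)*3 - 63)*((-9 + (21 - 1*22)) + 38) = (0*3 - 63)*((-9 + (21 - 22)) + 38) = (0 - 63)*((-9 - 1) + 38) = -63*(-10 + 38) = -63*28 = -1764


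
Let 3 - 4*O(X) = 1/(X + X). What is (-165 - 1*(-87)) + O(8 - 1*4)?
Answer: -2473/32 ≈ -77.281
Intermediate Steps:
O(X) = 3/4 - 1/(8*X) (O(X) = 3/4 - 1/(4*(X + X)) = 3/4 - 1/(2*X)/4 = 3/4 - 1/(8*X))
(-165 - 1*(-87)) + O(8 - 1*4) = (-165 - 1*(-87)) + (-1 + 6*(8 - 1*4))/(8*(8 - 1*4)) = (-165 + 87) + (-1 + 6*(8 - 4))/(8*(8 - 4)) = -78 + (1/8)*(-1 + 6*4)/4 = -78 + (1/8)*(1/4)*(-1 + 24) = -78 + (1/8)*(1/4)*23 = -78 + 23/32 = -2473/32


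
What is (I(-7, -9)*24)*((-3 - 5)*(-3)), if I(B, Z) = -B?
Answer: 4032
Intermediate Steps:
(I(-7, -9)*24)*((-3 - 5)*(-3)) = (-1*(-7)*24)*((-3 - 5)*(-3)) = (7*24)*(-8*(-3)) = 168*24 = 4032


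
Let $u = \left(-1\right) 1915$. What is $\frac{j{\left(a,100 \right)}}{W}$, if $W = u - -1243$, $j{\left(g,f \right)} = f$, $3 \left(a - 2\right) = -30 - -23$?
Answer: $- \frac{25}{168} \approx -0.14881$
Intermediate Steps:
$a = - \frac{1}{3}$ ($a = 2 + \frac{-30 - -23}{3} = 2 + \frac{-30 + 23}{3} = 2 + \frac{1}{3} \left(-7\right) = 2 - \frac{7}{3} = - \frac{1}{3} \approx -0.33333$)
$u = -1915$
$W = -672$ ($W = -1915 - -1243 = -1915 + 1243 = -672$)
$\frac{j{\left(a,100 \right)}}{W} = \frac{100}{-672} = 100 \left(- \frac{1}{672}\right) = - \frac{25}{168}$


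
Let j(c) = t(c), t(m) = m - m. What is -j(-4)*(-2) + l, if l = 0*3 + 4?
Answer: 4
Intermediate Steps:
t(m) = 0
j(c) = 0
l = 4 (l = 0 + 4 = 4)
-j(-4)*(-2) + l = -0*(-2) + 4 = -1*0 + 4 = 0 + 4 = 4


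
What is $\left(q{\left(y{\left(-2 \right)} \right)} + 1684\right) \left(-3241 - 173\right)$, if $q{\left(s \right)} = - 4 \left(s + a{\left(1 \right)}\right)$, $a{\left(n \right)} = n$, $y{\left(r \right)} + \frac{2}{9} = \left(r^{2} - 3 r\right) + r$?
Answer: $- \frac{16887920}{3} \approx -5.6293 \cdot 10^{6}$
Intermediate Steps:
$y{\left(r \right)} = - \frac{2}{9} + r^{2} - 2 r$ ($y{\left(r \right)} = - \frac{2}{9} + \left(\left(r^{2} - 3 r\right) + r\right) = - \frac{2}{9} + \left(r^{2} - 2 r\right) = - \frac{2}{9} + r^{2} - 2 r$)
$q{\left(s \right)} = -4 - 4 s$ ($q{\left(s \right)} = - 4 \left(s + 1\right) = - 4 \left(1 + s\right) = -4 - 4 s$)
$\left(q{\left(y{\left(-2 \right)} \right)} + 1684\right) \left(-3241 - 173\right) = \left(\left(-4 - 4 \left(- \frac{2}{9} + \left(-2\right)^{2} - -4\right)\right) + 1684\right) \left(-3241 - 173\right) = \left(\left(-4 - 4 \left(- \frac{2}{9} + 4 + 4\right)\right) + 1684\right) \left(-3414\right) = \left(\left(-4 - \frac{280}{9}\right) + 1684\right) \left(-3414\right) = \left(- \frac{316}{9} + 1684\right) \left(-3414\right) = \frac{14840}{9} \left(-3414\right) = - \frac{16887920}{3}$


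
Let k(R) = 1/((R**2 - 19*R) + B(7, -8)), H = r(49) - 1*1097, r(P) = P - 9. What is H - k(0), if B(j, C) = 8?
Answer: -8457/8 ≈ -1057.1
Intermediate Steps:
r(P) = -9 + P
H = -1057 (H = (-9 + 49) - 1*1097 = 40 - 1097 = -1057)
k(R) = 1/(8 + R**2 - 19*R) (k(R) = 1/((R**2 - 19*R) + 8) = 1/(8 + R**2 - 19*R))
H - k(0) = -1057 - 1/(8 + 0**2 - 19*0) = -1057 - 1/(8 + 0 + 0) = -1057 - 1/8 = -8457/8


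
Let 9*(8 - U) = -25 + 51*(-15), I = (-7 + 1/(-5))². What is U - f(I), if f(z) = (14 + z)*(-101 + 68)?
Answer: 510412/225 ≈ 2268.5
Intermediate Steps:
I = 1296/25 (I = (-7 - ⅕)² = (-36/5)² = 1296/25 ≈ 51.840)
f(z) = -462 - 33*z (f(z) = (14 + z)*(-33) = -462 - 33*z)
U = 862/9 (U = 8 - (-25 + 51*(-15))/9 = 8 - (-25 - 765)/9 = 8 - ⅑*(-790) = 8 + 790/9 = 862/9 ≈ 95.778)
U - f(I) = 862/9 - (-462 - 33*1296/25) = 862/9 - (-462 - 42768/25) = 862/9 - 1*(-54318/25) = 862/9 + 54318/25 = 510412/225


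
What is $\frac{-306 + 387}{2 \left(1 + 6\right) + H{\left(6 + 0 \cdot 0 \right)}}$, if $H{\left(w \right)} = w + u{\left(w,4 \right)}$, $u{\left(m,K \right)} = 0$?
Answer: $\frac{81}{20} \approx 4.05$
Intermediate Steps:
$H{\left(w \right)} = w$ ($H{\left(w \right)} = w + 0 = w$)
$\frac{-306 + 387}{2 \left(1 + 6\right) + H{\left(6 + 0 \cdot 0 \right)}} = \frac{-306 + 387}{2 \left(1 + 6\right) + \left(6 + 0 \cdot 0\right)} = \frac{81}{2 \cdot 7 + \left(6 + 0\right)} = \frac{81}{14 + 6} = \frac{81}{20}$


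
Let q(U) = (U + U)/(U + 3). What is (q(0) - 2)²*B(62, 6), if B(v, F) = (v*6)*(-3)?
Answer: -4464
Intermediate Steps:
B(v, F) = -18*v (B(v, F) = (6*v)*(-3) = -18*v)
q(U) = 2*U/(3 + U) (q(U) = (2*U)/(3 + U) = 2*U/(3 + U))
(q(0) - 2)²*B(62, 6) = (2*0/(3 + 0) - 2)²*(-18*62) = (2*0/3 - 2)²*(-1116) = (2*0*(⅓) - 2)²*(-1116) = (0 - 2)²*(-1116) = (-2)²*(-1116) = 4*(-1116) = -4464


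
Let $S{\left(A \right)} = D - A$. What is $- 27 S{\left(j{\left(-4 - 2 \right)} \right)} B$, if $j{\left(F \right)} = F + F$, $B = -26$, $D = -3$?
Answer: $6318$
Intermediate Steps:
$j{\left(F \right)} = 2 F$
$S{\left(A \right)} = -3 - A$
$- 27 S{\left(j{\left(-4 - 2 \right)} \right)} B = - 27 \left(-3 - 2 \left(-4 - 2\right)\right) \left(-26\right) = - 27 \left(-3 - 2 \left(-6\right)\right) \left(-26\right) = - 27 \left(-3 - -12\right) \left(-26\right) = - 27 \left(-3 + 12\right) \left(-26\right) = \left(-27\right) 9 \left(-26\right) = \left(-243\right) \left(-26\right) = 6318$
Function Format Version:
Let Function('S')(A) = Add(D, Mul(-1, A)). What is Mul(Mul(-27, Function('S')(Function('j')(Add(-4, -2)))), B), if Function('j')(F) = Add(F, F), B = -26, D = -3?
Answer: 6318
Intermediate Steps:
Function('j')(F) = Mul(2, F)
Function('S')(A) = Add(-3, Mul(-1, A))
Mul(Mul(-27, Function('S')(Function('j')(Add(-4, -2)))), B) = Mul(Mul(-27, Add(-3, Mul(-1, Mul(2, Add(-4, -2))))), -26) = Mul(Mul(-27, Add(-3, Mul(-1, Mul(2, -6)))), -26) = Mul(Mul(-27, Add(-3, Mul(-1, -12))), -26) = Mul(Mul(-27, Add(-3, 12)), -26) = Mul(Mul(-27, 9), -26) = Mul(-243, -26) = 6318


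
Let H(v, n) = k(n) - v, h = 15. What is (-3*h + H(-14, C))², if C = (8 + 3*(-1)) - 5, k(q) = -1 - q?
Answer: 1024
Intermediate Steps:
C = 0 (C = (8 - 3) - 5 = 5 - 5 = 0)
H(v, n) = -1 - n - v (H(v, n) = (-1 - n) - v = -1 - n - v)
(-3*h + H(-14, C))² = (-3*15 + (-1 - 1*0 - 1*(-14)))² = (-45 + (-1 + 0 + 14))² = (-45 + 13)² = (-32)² = 1024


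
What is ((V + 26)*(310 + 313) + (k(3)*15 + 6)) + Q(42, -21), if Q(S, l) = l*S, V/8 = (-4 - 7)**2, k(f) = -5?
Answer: 618311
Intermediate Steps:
V = 968 (V = 8*(-4 - 7)**2 = 8*(-11)**2 = 8*121 = 968)
Q(S, l) = S*l
((V + 26)*(310 + 313) + (k(3)*15 + 6)) + Q(42, -21) = ((968 + 26)*(310 + 313) + (-5*15 + 6)) + 42*(-21) = (994*623 + (-75 + 6)) - 882 = (619262 - 69) - 882 = 619193 - 882 = 618311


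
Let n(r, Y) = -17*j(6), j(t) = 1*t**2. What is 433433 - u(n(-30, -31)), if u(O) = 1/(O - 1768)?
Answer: 1031570541/2380 ≈ 4.3343e+5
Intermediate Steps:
j(t) = t**2
n(r, Y) = -612 (n(r, Y) = -17*6**2 = -17*36 = -612)
u(O) = 1/(-1768 + O)
433433 - u(n(-30, -31)) = 433433 - 1/(-1768 - 612) = 433433 - 1/(-2380) = 433433 - 1*(-1/2380) = 433433 + 1/2380 = 1031570541/2380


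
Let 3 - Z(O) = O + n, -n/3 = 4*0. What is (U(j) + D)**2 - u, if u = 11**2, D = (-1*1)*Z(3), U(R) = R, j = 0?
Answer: -121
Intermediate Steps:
n = 0 (n = -12*0 = -3*0 = 0)
Z(O) = 3 - O (Z(O) = 3 - (O + 0) = 3 - O)
D = 0 (D = (-1*1)*(3 - 1*3) = -(3 - 3) = -1*0 = 0)
u = 121
(U(j) + D)**2 - u = (0 + 0)**2 - 1*121 = 0**2 - 121 = 0 - 121 = -121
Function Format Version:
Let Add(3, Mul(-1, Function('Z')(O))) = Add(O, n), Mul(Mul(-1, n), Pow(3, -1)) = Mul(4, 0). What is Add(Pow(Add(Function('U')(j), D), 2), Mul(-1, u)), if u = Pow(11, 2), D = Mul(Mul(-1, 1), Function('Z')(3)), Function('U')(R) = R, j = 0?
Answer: -121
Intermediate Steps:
n = 0 (n = Mul(-3, Mul(4, 0)) = Mul(-3, 0) = 0)
Function('Z')(O) = Add(3, Mul(-1, O)) (Function('Z')(O) = Add(3, Mul(-1, Add(O, 0))) = Add(3, Mul(-1, O)))
D = 0 (D = Mul(Mul(-1, 1), Add(3, Mul(-1, 3))) = Mul(-1, Add(3, -3)) = Mul(-1, 0) = 0)
u = 121
Add(Pow(Add(Function('U')(j), D), 2), Mul(-1, u)) = Add(Pow(Add(0, 0), 2), Mul(-1, 121)) = Add(Pow(0, 2), -121) = Add(0, -121) = -121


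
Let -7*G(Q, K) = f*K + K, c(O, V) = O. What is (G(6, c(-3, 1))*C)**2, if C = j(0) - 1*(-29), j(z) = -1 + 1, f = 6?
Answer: 7569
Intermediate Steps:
G(Q, K) = -K (G(Q, K) = -(6*K + K)/7 = -K)
j(z) = 0
C = 29 (C = 0 - 1*(-29) = 0 + 29 = 29)
(G(6, c(-3, 1))*C)**2 = (-1*(-3)*29)**2 = (3*29)**2 = 87**2 = 7569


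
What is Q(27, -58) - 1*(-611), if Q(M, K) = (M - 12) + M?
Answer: 653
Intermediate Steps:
Q(M, K) = -12 + 2*M (Q(M, K) = (-12 + M) + M = -12 + 2*M)
Q(27, -58) - 1*(-611) = (-12 + 2*27) - 1*(-611) = (-12 + 54) + 611 = 42 + 611 = 653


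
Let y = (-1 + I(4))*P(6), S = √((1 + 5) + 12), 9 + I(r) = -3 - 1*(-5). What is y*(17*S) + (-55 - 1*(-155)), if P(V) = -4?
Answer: 100 + 1632*√2 ≈ 2408.0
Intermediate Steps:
I(r) = -7 (I(r) = -9 + (-3 - 1*(-5)) = -9 + (-3 + 5) = -9 + 2 = -7)
S = 3*√2 (S = √(6 + 12) = √18 = 3*√2 ≈ 4.2426)
y = 32 (y = (-1 - 7)*(-4) = -8*(-4) = 32)
y*(17*S) + (-55 - 1*(-155)) = 32*(17*(3*√2)) + (-55 - 1*(-155)) = 32*(51*√2) + (-55 + 155) = 1632*√2 + 100 = 100 + 1632*√2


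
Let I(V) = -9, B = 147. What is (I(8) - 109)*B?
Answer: -17346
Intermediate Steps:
(I(8) - 109)*B = (-9 - 109)*147 = -118*147 = -17346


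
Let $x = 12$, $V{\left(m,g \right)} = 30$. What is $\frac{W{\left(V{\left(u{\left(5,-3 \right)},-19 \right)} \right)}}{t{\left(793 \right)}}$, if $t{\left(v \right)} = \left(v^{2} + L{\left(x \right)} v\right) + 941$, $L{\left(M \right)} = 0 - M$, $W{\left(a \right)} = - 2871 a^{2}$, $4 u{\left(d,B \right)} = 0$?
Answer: $- \frac{430650}{103379} \approx -4.1657$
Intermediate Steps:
$u{\left(d,B \right)} = 0$ ($u{\left(d,B \right)} = \frac{1}{4} \cdot 0 = 0$)
$L{\left(M \right)} = - M$
$t{\left(v \right)} = 941 + v^{2} - 12 v$ ($t{\left(v \right)} = \left(v^{2} + \left(-1\right) 12 v\right) + 941 = \left(v^{2} - 12 v\right) + 941 = 941 + v^{2} - 12 v$)
$\frac{W{\left(V{\left(u{\left(5,-3 \right)},-19 \right)} \right)}}{t{\left(793 \right)}} = \frac{\left(-2871\right) 30^{2}}{941 + 793^{2} - 9516} = \frac{\left(-2871\right) 900}{941 + 628849 - 9516} = - \frac{2583900}{620274} = \left(-2583900\right) \frac{1}{620274} = - \frac{430650}{103379}$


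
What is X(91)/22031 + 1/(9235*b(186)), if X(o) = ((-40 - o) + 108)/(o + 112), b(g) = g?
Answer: -35035037/7682102409030 ≈ -4.5606e-6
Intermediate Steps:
X(o) = (68 - o)/(112 + o)
X(91)/22031 + 1/(9235*b(186)) = ((68 - 1*91)/(112 + 91))/22031 + 1/(9235*186) = ((68 - 91)/203)*(1/22031) + (1/9235)*(1/186) = ((1/203)*(-23))*(1/22031) + 1/1717710 = -23/203*1/22031 + 1/1717710 = -23/4472293 + 1/1717710 = -35035037/7682102409030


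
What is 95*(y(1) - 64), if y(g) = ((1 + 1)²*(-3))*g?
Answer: -7220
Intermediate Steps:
y(g) = -12*g (y(g) = (2²*(-3))*g = (4*(-3))*g = -12*g)
95*(y(1) - 64) = 95*(-12*1 - 64) = 95*(-12 - 64) = 95*(-76) = -7220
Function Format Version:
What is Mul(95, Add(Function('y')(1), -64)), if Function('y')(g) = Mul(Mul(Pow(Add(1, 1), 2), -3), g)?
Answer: -7220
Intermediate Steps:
Function('y')(g) = Mul(-12, g) (Function('y')(g) = Mul(Mul(Pow(2, 2), -3), g) = Mul(Mul(4, -3), g) = Mul(-12, g))
Mul(95, Add(Function('y')(1), -64)) = Mul(95, Add(Mul(-12, 1), -64)) = Mul(95, Add(-12, -64)) = Mul(95, -76) = -7220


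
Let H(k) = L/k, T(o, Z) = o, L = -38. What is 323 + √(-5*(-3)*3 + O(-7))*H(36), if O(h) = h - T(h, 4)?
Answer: 323 - 19*√5/6 ≈ 315.92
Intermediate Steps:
O(h) = 0 (O(h) = h - h = 0)
H(k) = -38/k
323 + √(-5*(-3)*3 + O(-7))*H(36) = 323 + √(-5*(-3)*3 + 0)*(-38/36) = 323 + √(15*3 + 0)*(-38*1/36) = 323 + √(45 + 0)*(-19/18) = 323 + √45*(-19/18) = 323 + (3*√5)*(-19/18) = 323 - 19*√5/6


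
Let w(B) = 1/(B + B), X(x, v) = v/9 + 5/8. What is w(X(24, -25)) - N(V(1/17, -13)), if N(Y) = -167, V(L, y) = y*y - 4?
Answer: 25849/155 ≈ 166.77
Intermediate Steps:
X(x, v) = 5/8 + v/9 (X(x, v) = v*(⅑) + 5*(⅛) = v/9 + 5/8 = 5/8 + v/9)
V(L, y) = -4 + y² (V(L, y) = y² - 4 = -4 + y²)
w(B) = 1/(2*B)
w(X(24, -25)) - N(V(1/17, -13)) = 1/(2*(5/8 + (⅑)*(-25))) - 1*(-167) = 1/(2*(5/8 - 25/9)) + 167 = 1/(2*(-155/72)) + 167 = (½)*(-72/155) + 167 = -36/155 + 167 = 25849/155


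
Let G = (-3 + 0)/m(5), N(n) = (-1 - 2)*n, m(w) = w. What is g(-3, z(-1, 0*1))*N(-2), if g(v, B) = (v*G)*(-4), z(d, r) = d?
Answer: -216/5 ≈ -43.200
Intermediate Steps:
N(n) = -3*n
G = -⅗ (G = (-3 + 0)/5 = -3*⅕ = -⅗ ≈ -0.60000)
g(v, B) = 12*v/5 (g(v, B) = (v*(-⅗))*(-4) = -3*v/5*(-4) = 12*v/5)
g(-3, z(-1, 0*1))*N(-2) = ((12/5)*(-3))*(-3*(-2)) = -36/5*6 = -216/5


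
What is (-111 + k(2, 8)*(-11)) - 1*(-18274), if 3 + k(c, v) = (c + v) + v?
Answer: 17998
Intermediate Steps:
k(c, v) = -3 + c + 2*v (k(c, v) = -3 + ((c + v) + v) = -3 + (c + 2*v) = -3 + c + 2*v)
(-111 + k(2, 8)*(-11)) - 1*(-18274) = (-111 + (-3 + 2 + 2*8)*(-11)) - 1*(-18274) = (-111 + (-3 + 2 + 16)*(-11)) + 18274 = (-111 + 15*(-11)) + 18274 = (-111 - 165) + 18274 = -276 + 18274 = 17998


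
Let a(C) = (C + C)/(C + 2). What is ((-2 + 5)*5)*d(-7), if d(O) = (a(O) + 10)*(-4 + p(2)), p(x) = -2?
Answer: -1152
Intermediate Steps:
a(C) = 2*C/(2 + C) (a(C) = (2*C)/(2 + C) = 2*C/(2 + C))
d(O) = -60 - 12*O/(2 + O) (d(O) = (2*O/(2 + O) + 10)*(-4 - 2) = (10 + 2*O/(2 + O))*(-6) = -60 - 12*O/(2 + O))
((-2 + 5)*5)*d(-7) = ((-2 + 5)*5)*(24*(-5 - 3*(-7))/(2 - 7)) = (3*5)*(24*(-5 + 21)/(-5)) = 15*(24*(-⅕)*16) = 15*(-384/5) = -1152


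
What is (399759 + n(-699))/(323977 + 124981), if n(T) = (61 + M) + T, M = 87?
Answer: 199604/224479 ≈ 0.88919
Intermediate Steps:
n(T) = 148 + T (n(T) = (61 + 87) + T = 148 + T)
(399759 + n(-699))/(323977 + 124981) = (399759 + (148 - 699))/(323977 + 124981) = (399759 - 551)/448958 = 399208*(1/448958) = 199604/224479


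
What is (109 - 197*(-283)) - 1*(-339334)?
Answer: 395194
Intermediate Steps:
(109 - 197*(-283)) - 1*(-339334) = (109 + 55751) + 339334 = 55860 + 339334 = 395194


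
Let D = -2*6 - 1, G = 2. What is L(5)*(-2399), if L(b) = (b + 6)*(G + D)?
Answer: 290279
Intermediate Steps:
D = -13 (D = -12 - 1 = -13)
L(b) = -66 - 11*b (L(b) = (b + 6)*(2 - 13) = (6 + b)*(-11) = -66 - 11*b)
L(5)*(-2399) = (-66 - 11*5)*(-2399) = (-66 - 55)*(-2399) = -121*(-2399) = 290279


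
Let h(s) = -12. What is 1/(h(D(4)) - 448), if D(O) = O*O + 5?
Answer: -1/460 ≈ -0.0021739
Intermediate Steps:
D(O) = 5 + O**2 (D(O) = O**2 + 5 = 5 + O**2)
1/(h(D(4)) - 448) = 1/(-12 - 448) = 1/(-460) = -1/460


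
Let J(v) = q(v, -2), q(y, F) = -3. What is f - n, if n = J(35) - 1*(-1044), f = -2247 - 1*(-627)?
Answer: -2661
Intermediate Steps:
J(v) = -3
f = -1620 (f = -2247 + 627 = -1620)
n = 1041 (n = -3 - 1*(-1044) = -3 + 1044 = 1041)
f - n = -1620 - 1*1041 = -1620 - 1041 = -2661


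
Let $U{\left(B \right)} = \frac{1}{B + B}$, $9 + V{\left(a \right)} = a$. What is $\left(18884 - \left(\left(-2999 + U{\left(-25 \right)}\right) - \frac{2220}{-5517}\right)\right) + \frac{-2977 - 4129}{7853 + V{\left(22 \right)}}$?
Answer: $\frac{138829629991}{6344550} \approx 21882.0$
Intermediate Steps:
$V{\left(a \right)} = -9 + a$
$U{\left(B \right)} = \frac{1}{2 B}$
$\left(18884 - \left(\left(-2999 + U{\left(-25 \right)}\right) - \frac{2220}{-5517}\right)\right) + \frac{-2977 - 4129}{7853 + V{\left(22 \right)}} = \left(18884 - \left(\left(-2999 + \frac{1}{2 \left(-25\right)}\right) - \frac{2220}{-5517}\right)\right) + \frac{-2977 - 4129}{7853 + \left(-9 + 22\right)} = \left(18884 - \left(\left(-2999 + \frac{1}{2} \left(- \frac{1}{25}\right)\right) - - \frac{740}{1839}\right)\right) - \frac{7106}{7853 + 13} = \left(18884 - \left(\left(-2999 - \frac{1}{50}\right) + \frac{740}{1839}\right)\right) - \frac{7106}{7866} = \left(18884 - \left(- \frac{149951}{50} + \frac{740}{1839}\right)\right) - \frac{187}{207} = \left(18884 - - \frac{275722889}{91950}\right) - \frac{187}{207} = \left(18884 + \frac{275722889}{91950}\right) - \frac{187}{207} = \frac{2012106689}{91950} - \frac{187}{207} = \frac{138829629991}{6344550}$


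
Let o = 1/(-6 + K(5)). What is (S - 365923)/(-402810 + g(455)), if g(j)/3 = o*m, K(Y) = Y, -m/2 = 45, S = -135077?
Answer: 8350/6709 ≈ 1.2446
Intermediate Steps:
m = -90 (m = -2*45 = -90)
o = -1 (o = 1/(-6 + 5) = 1/(-1) = -1)
g(j) = 270 (g(j) = 3*(-1*(-90)) = 3*90 = 270)
(S - 365923)/(-402810 + g(455)) = (-135077 - 365923)/(-402810 + 270) = -501000/(-402540) = -501000*(-1/402540) = 8350/6709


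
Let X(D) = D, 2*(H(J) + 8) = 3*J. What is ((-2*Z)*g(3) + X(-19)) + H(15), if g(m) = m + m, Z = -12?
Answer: 279/2 ≈ 139.50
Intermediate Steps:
H(J) = -8 + 3*J/2 (H(J) = -8 + (3*J)/2 = -8 + 3*J/2)
g(m) = 2*m
((-2*Z)*g(3) + X(-19)) + H(15) = ((-2*(-12))*(2*3) - 19) + (-8 + (3/2)*15) = (24*6 - 19) + (-8 + 45/2) = (144 - 19) + 29/2 = 125 + 29/2 = 279/2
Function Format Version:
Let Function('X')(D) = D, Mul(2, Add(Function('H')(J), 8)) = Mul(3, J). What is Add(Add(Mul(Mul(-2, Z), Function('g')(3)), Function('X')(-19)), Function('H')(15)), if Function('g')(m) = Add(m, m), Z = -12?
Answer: Rational(279, 2) ≈ 139.50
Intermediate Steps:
Function('H')(J) = Add(-8, Mul(Rational(3, 2), J)) (Function('H')(J) = Add(-8, Mul(Rational(1, 2), Mul(3, J))) = Add(-8, Mul(Rational(3, 2), J)))
Function('g')(m) = Mul(2, m)
Add(Add(Mul(Mul(-2, Z), Function('g')(3)), Function('X')(-19)), Function('H')(15)) = Add(Add(Mul(Mul(-2, -12), Mul(2, 3)), -19), Add(-8, Mul(Rational(3, 2), 15))) = Add(Add(Mul(24, 6), -19), Add(-8, Rational(45, 2))) = Add(Add(144, -19), Rational(29, 2)) = Add(125, Rational(29, 2)) = Rational(279, 2)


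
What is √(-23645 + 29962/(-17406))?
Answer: 2*I*√49751525318/2901 ≈ 153.77*I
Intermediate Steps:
√(-23645 + 29962/(-17406)) = √(-23645 + 29962*(-1/17406)) = √(-23645 - 14981/8703) = √(-205797416/8703) = 2*I*√49751525318/2901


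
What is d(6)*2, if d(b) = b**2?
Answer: 72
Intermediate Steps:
d(6)*2 = 6**2*2 = 36*2 = 72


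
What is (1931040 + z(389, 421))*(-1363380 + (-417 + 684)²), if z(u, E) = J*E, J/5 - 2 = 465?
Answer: -3765250080825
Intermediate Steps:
J = 2335 (J = 10 + 5*465 = 10 + 2325 = 2335)
z(u, E) = 2335*E
(1931040 + z(389, 421))*(-1363380 + (-417 + 684)²) = (1931040 + 2335*421)*(-1363380 + (-417 + 684)²) = (1931040 + 983035)*(-1363380 + 267²) = 2914075*(-1363380 + 71289) = 2914075*(-1292091) = -3765250080825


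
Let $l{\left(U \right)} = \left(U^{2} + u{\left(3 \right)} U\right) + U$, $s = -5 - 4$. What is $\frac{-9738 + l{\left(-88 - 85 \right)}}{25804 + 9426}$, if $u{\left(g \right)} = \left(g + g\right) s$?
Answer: $\frac{2936}{3523} \approx 0.83338$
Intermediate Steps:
$s = -9$
$u{\left(g \right)} = - 18 g$ ($u{\left(g \right)} = \left(g + g\right) \left(-9\right) = 2 g \left(-9\right) = - 18 g$)
$l{\left(U \right)} = U^{2} - 53 U$ ($l{\left(U \right)} = \left(U^{2} + \left(-18\right) 3 U\right) + U = \left(U^{2} - 54 U\right) + U = U^{2} - 53 U$)
$\frac{-9738 + l{\left(-88 - 85 \right)}}{25804 + 9426} = \frac{-9738 + \left(-88 - 85\right) \left(-53 - 173\right)}{25804 + 9426} = \frac{-9738 - 173 \left(-53 - 173\right)}{35230} = \left(-9738 - -39098\right) \frac{1}{35230} = \left(-9738 + 39098\right) \frac{1}{35230} = 29360 \cdot \frac{1}{35230} = \frac{2936}{3523}$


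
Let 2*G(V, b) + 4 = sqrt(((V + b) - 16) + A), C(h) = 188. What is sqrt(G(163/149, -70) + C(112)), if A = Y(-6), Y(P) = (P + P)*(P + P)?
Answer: sqrt(16517544 + 298*sqrt(1311945))/298 ≈ 13.778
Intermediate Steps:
Y(P) = 4*P**2 (Y(P) = (2*P)*(2*P) = 4*P**2)
A = 144 (A = 4*(-6)**2 = 4*36 = 144)
G(V, b) = -2 + sqrt(128 + V + b)/2 (G(V, b) = -2 + sqrt(((V + b) - 16) + 144)/2 = -2 + sqrt((-16 + V + b) + 144)/2 = -2 + sqrt(128 + V + b)/2)
sqrt(G(163/149, -70) + C(112)) = sqrt((-2 + sqrt(128 + 163/149 - 70)/2) + 188) = sqrt((-2 + sqrt(8805/149)/2) + 188) = sqrt((-2 + (sqrt(1311945)/149)/2) + 188) = sqrt((-2 + sqrt(1311945)/298) + 188) = sqrt(186 + sqrt(1311945)/298)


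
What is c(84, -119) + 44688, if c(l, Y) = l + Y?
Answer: 44653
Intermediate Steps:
c(l, Y) = Y + l
c(84, -119) + 44688 = (-119 + 84) + 44688 = -35 + 44688 = 44653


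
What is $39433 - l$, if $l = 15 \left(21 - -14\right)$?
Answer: $38908$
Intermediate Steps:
$l = 525$ ($l = 15 \left(21 + \left(-16 + 30\right)\right) = 15 \left(21 + 14\right) = 15 \cdot 35 = 525$)
$39433 - l = 39433 - 525 = 38908$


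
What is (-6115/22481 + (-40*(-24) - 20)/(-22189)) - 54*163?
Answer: -4390866478893/498830909 ≈ -8802.3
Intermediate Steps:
(-6115/22481 + (-40*(-24) - 20)/(-22189)) - 54*163 = (-6115*1/22481 + (960 - 20)*(-1/22189)) - 1*8802 = (-6115/22481 + 940*(-1/22189)) - 8802 = (-6115/22481 - 940/22189) - 8802 = -156817875/498830909 - 8802 = -4390866478893/498830909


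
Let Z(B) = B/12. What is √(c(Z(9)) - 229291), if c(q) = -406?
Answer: I*√229697 ≈ 479.27*I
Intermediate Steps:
Z(B) = B/12 (Z(B) = B*(1/12) = B/12)
√(c(Z(9)) - 229291) = √(-406 - 229291) = √(-229697) = I*√229697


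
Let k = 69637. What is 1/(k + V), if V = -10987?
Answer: 1/58650 ≈ 1.7050e-5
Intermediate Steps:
1/(k + V) = 1/(69637 - 10987) = 1/58650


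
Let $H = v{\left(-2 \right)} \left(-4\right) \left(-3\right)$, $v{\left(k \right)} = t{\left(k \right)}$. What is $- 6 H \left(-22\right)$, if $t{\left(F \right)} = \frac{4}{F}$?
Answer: $-3168$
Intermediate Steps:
$v{\left(k \right)} = \frac{4}{k}$
$H = -24$ ($H = \frac{4}{-2} \left(-4\right) \left(-3\right) = 4 \left(- \frac{1}{2}\right) \left(-4\right) \left(-3\right) = \left(-2\right) \left(-4\right) \left(-3\right) = 8 \left(-3\right) = -24$)
$- 6 H \left(-22\right) = \left(-6\right) \left(-24\right) \left(-22\right) = 144 \left(-22\right) = -3168$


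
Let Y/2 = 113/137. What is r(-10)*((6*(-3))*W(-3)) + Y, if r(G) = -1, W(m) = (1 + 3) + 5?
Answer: 22420/137 ≈ 163.65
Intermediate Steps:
Y = 226/137 (Y = 2*(113/137) = 226/137 ≈ 1.6496)
W(m) = 9 (W(m) = 4 + 5 = 9)
r(-10)*((6*(-3))*W(-3)) + Y = -6*(-3)*9 + 226/137 = -(-18)*9 + 226/137 = -1*(-162) + 226/137 = 162 + 226/137 = 22420/137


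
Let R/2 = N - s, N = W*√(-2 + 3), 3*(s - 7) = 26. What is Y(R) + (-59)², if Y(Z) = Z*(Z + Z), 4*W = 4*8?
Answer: 35561/9 ≈ 3951.2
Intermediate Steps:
W = 8 (W = (4*8)/4 = (¼)*32 = 8)
s = 47/3 (s = 7 + (⅓)*26 = 7 + 26/3 = 47/3 ≈ 15.667)
N = 8 (N = 8*√(-2 + 3) = 8*√1 = 8*1 = 8)
R = -46/3 (R = 2*(8 - 1*47/3) = 2*(8 - 47/3) = 2*(-23/3) = -46/3 ≈ -15.333)
Y(Z) = 2*Z² (Y(Z) = Z*(2*Z) = 2*Z²)
Y(R) + (-59)² = 2*(-46/3)² + (-59)² = 2*(2116/9) + 3481 = 4232/9 + 3481 = 35561/9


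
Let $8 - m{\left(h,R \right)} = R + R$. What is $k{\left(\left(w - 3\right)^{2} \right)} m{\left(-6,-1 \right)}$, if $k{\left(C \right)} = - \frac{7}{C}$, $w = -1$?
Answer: $- \frac{35}{8} \approx -4.375$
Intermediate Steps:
$m{\left(h,R \right)} = 8 - 2 R$ ($m{\left(h,R \right)} = 8 - \left(R + R\right) = 8 - 2 R$)
$k{\left(\left(w - 3\right)^{2} \right)} m{\left(-6,-1 \right)} = - \frac{7}{\left(-1 - 3\right)^{2}} \left(8 - -2\right) = - \frac{7}{\left(-4\right)^{2}} \left(8 + 2\right) = - \frac{7}{16} \cdot 10 = \left(-7\right) \frac{1}{16} \cdot 10 = \left(- \frac{7}{16}\right) 10 = - \frac{35}{8}$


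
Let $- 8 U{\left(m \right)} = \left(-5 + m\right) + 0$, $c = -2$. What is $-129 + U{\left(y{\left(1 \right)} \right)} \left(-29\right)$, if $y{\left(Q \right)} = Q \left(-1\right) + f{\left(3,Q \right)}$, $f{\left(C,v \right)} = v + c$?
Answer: $- \frac{1235}{8} \approx -154.38$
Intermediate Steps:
$f{\left(C,v \right)} = -2 + v$ ($f{\left(C,v \right)} = v - 2 = -2 + v$)
$y{\left(Q \right)} = -2$ ($y{\left(Q \right)} = Q \left(-1\right) + \left(-2 + Q\right) = - Q + \left(-2 + Q\right) = -2$)
$U{\left(m \right)} = \frac{5}{8} - \frac{m}{8}$ ($U{\left(m \right)} = - \frac{\left(-5 + m\right) + 0}{8} = - \frac{-5 + m}{8} = \frac{5}{8} - \frac{m}{8}$)
$-129 + U{\left(y{\left(1 \right)} \right)} \left(-29\right) = -129 + \left(\frac{5}{8} - - \frac{1}{4}\right) \left(-29\right) = -129 + \left(\frac{5}{8} + \frac{1}{4}\right) \left(-29\right) = -129 + \frac{7}{8} \left(-29\right) = -129 - \frac{203}{8} = - \frac{1235}{8}$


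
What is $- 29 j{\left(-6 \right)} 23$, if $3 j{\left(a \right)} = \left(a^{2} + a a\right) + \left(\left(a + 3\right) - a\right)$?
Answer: $-16675$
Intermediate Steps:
$j{\left(a \right)} = 1 + \frac{2 a^{2}}{3}$ ($j{\left(a \right)} = \frac{\left(a^{2} + a a\right) + \left(\left(a + 3\right) - a\right)}{3} = \frac{\left(a^{2} + a^{2}\right) + \left(\left(3 + a\right) - a\right)}{3} = \frac{2 a^{2} + 3}{3} = \frac{3 + 2 a^{2}}{3} = 1 + \frac{2 a^{2}}{3}$)
$- 29 j{\left(-6 \right)} 23 = - 29 \left(1 + \frac{2 \left(-6\right)^{2}}{3}\right) 23 = - 29 \left(1 + \frac{2}{3} \cdot 36\right) 23 = - 29 \left(1 + 24\right) 23 = \left(-29\right) 25 \cdot 23 = \left(-725\right) 23 = -16675$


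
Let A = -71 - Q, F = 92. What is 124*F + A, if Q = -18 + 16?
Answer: 11339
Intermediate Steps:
Q = -2
A = -69 (A = -71 - 1*(-2) = -71 + 2 = -69)
124*F + A = 124*92 - 69 = 11408 - 69 = 11339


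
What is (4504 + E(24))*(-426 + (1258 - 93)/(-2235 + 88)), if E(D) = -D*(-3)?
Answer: -4190641312/2147 ≈ -1.9519e+6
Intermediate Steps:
E(D) = 3*D
(4504 + E(24))*(-426 + (1258 - 93)/(-2235 + 88)) = (4504 + 3*24)*(-426 + (1258 - 93)/(-2235 + 88)) = (4504 + 72)*(-426 + 1165/(-2147)) = 4576*(-426 + 1165*(-1/2147)) = 4576*(-426 - 1165/2147) = 4576*(-915787/2147) = -4190641312/2147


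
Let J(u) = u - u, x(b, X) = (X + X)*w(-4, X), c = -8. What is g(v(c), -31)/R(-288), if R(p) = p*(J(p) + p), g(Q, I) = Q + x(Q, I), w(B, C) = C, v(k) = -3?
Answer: 1919/82944 ≈ 0.023136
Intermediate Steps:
x(b, X) = 2*X² (x(b, X) = (X + X)*X = (2*X)*X = 2*X²)
g(Q, I) = Q + 2*I²
J(u) = 0
R(p) = p² (R(p) = p*(0 + p) = p*p = p²)
g(v(c), -31)/R(-288) = (-3 + 2*(-31)²)/((-288)²) = (-3 + 2*961)/82944 = (-3 + 1922)*(1/82944) = 1919*(1/82944) = 1919/82944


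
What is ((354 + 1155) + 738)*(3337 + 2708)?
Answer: 13583115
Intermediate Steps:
((354 + 1155) + 738)*(3337 + 2708) = (1509 + 738)*6045 = 2247*6045 = 13583115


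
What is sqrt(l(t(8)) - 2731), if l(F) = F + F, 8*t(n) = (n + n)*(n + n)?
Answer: I*sqrt(2667) ≈ 51.643*I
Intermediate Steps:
t(n) = n**2/2 (t(n) = ((n + n)*(n + n))/8 = ((2*n)*(2*n))/8 = (4*n**2)/8 = n**2/2)
l(F) = 2*F
sqrt(l(t(8)) - 2731) = sqrt(2*((1/2)*8**2) - 2731) = sqrt(2*((1/2)*64) - 2731) = sqrt(2*32 - 2731) = sqrt(64 - 2731) = sqrt(-2667) = I*sqrt(2667)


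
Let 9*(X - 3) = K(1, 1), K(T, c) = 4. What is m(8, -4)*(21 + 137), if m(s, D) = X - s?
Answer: -6478/9 ≈ -719.78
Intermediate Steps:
X = 31/9 (X = 3 + (⅑)*4 = 3 + 4/9 = 31/9 ≈ 3.4444)
m(s, D) = 31/9 - s
m(8, -4)*(21 + 137) = (31/9 - 1*8)*(21 + 137) = (31/9 - 8)*158 = -41/9*158 = -6478/9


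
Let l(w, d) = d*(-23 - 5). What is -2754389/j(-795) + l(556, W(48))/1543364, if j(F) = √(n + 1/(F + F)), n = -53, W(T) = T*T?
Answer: -16128/385841 + 250399*I*√133990890/7661 ≈ -0.0418 + 3.7834e+5*I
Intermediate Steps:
W(T) = T²
j(F) = √(-53 + 1/(2*F)) (j(F) = √(-53 + 1/(F + F)) = √(-53 + 1/(2*F)))
l(w, d) = -28*d (l(w, d) = d*(-28) = -28*d)
-2754389/j(-795) + l(556, W(48))/1543364 = -2754389*2/√(-212 + 2/(-795)) - 28*48²/1543364 = -2754389*2/√(-212 + 2*(-1/795)) - 28*2304*(1/1543364) = -2754389*2/√(-212 - 2/795) - 64512*1/1543364 = -2754389*(-I*√133990890/84271) - 16128/385841 = -(-250399)*I*√133990890/7661 - 16128/385841 = 250399*I*√133990890/7661 - 16128/385841 = -16128/385841 + 250399*I*√133990890/7661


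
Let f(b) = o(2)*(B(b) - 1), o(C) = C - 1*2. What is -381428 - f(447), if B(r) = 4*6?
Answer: -381428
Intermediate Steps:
B(r) = 24
o(C) = -2 + C (o(C) = C - 2 = -2 + C)
f(b) = 0 (f(b) = (-2 + 2)*(24 - 1) = 0*23 = 0)
-381428 - f(447) = -381428 - 1*0 = -381428 + 0 = -381428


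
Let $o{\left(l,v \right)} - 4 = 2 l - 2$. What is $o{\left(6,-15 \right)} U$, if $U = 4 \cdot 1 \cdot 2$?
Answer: $112$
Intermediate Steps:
$U = 8$ ($U = 4 \cdot 2 = 8$)
$o{\left(l,v \right)} = 2 + 2 l$ ($o{\left(l,v \right)} = 4 + \left(2 l - 2\right) = 4 + \left(-2 + 2 l\right) = 2 + 2 l$)
$o{\left(6,-15 \right)} U = \left(2 + 2 \cdot 6\right) 8 = \left(2 + 12\right) 8 = 14 \cdot 8 = 112$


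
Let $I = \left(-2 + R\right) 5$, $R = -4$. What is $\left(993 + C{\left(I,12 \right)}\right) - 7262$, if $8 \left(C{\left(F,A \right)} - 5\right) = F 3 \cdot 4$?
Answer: $-6309$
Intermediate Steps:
$I = -30$ ($I = \left(-2 - 4\right) 5 = \left(-6\right) 5 = -30$)
$C{\left(F,A \right)} = 5 + \frac{3 F}{2}$ ($C{\left(F,A \right)} = 5 + \frac{F 3 \cdot 4}{8} = 5 + \frac{3 F 4}{8} = 5 + \frac{12 F}{8} = 5 + \frac{3 F}{2}$)
$\left(993 + C{\left(I,12 \right)}\right) - 7262 = \left(993 + \left(5 + \frac{3}{2} \left(-30\right)\right)\right) - 7262 = \left(993 + \left(5 - 45\right)\right) - 7262 = \left(993 - 40\right) - 7262 = 953 - 7262 = -6309$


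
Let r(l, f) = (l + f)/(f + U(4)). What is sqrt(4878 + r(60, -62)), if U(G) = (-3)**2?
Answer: 2*sqrt(3425602)/53 ≈ 69.843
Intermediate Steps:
U(G) = 9
r(l, f) = (f + l)/(9 + f) (r(l, f) = (l + f)/(f + 9) = (f + l)/(9 + f))
sqrt(4878 + r(60, -62)) = sqrt(4878 + (-62 + 60)/(9 - 62)) = sqrt(4878 - 2/(-53)) = sqrt(4878 - 1/53*(-2)) = sqrt(4878 + 2/53) = sqrt(258536/53) = 2*sqrt(3425602)/53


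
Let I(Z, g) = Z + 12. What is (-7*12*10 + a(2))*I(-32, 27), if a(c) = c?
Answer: 16760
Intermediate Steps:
I(Z, g) = 12 + Z
(-7*12*10 + a(2))*I(-32, 27) = (-7*12*10 + 2)*(12 - 32) = (-84*10 + 2)*(-20) = (-840 + 2)*(-20) = -838*(-20) = 16760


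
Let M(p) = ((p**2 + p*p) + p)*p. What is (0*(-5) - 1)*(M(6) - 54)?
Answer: -414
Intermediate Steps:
M(p) = p*(p + 2*p**2) (M(p) = ((p**2 + p**2) + p)*p = (2*p**2 + p)*p = (p + 2*p**2)*p = p*(p + 2*p**2))
(0*(-5) - 1)*(M(6) - 54) = (0*(-5) - 1)*(6**2*(1 + 2*6) - 54) = (0 - 1)*(36*(1 + 12) - 54) = -(36*13 - 54) = -(468 - 54) = -1*414 = -414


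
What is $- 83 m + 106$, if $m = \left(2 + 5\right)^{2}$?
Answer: $-3961$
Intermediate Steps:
$m = 49$ ($m = 7^{2} = 49$)
$- 83 m + 106 = \left(-83\right) 49 + 106 = -4067 + 106 = -3961$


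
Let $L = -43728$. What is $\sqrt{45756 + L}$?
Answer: $26 \sqrt{3} \approx 45.033$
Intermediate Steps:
$\sqrt{45756 + L} = \sqrt{45756 - 43728} = \sqrt{2028} = 26 \sqrt{3}$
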